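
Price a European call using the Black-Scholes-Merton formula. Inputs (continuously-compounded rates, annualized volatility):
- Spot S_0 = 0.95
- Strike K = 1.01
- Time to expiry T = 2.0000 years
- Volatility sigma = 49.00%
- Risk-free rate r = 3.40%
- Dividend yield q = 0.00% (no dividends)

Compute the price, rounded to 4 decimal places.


d1 = (ln(S/K) + (r - q + 0.5*sigma^2) * T) / (sigma * sqrt(T)) = 0.35623228
d2 = d1 - sigma * sqrt(T) = -0.33673237
exp(-rT) = 0.93426047; exp(-qT) = 1.00000000
C = S_0 * exp(-qT) * N(d1) - K * exp(-rT) * N(d2)
N(d1) = 0.63916669; N(d2) = 0.36815933
C = 0.9500 * 1.00000000 * 0.63916669 - 1.0100 * 0.93426047 * 0.36815933 = 0.2598

Answer: Price = 0.2598


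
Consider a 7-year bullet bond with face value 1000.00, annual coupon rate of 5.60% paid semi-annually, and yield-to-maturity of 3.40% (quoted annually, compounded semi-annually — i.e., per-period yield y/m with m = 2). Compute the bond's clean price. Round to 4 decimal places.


Coupon per period c = face * coupon_rate / m = 28.000000
Periods per year m = 2; per-period yield y/m = 0.017000
Number of cashflows N = 14
Cashflows (t years, CF_t, discount factor 1/(1+y/m)^(m*t), PV):
  t = 0.5000: CF_t = 28.000000, DF = 0.983284, PV = 27.531957
  t = 1.0000: CF_t = 28.000000, DF = 0.966848, PV = 27.071737
  t = 1.5000: CF_t = 28.000000, DF = 0.950686, PV = 26.619211
  t = 2.0000: CF_t = 28.000000, DF = 0.934795, PV = 26.174248
  t = 2.5000: CF_t = 28.000000, DF = 0.919169, PV = 25.736724
  t = 3.0000: CF_t = 28.000000, DF = 0.903804, PV = 25.306513
  t = 3.5000: CF_t = 28.000000, DF = 0.888696, PV = 24.883494
  t = 4.0000: CF_t = 28.000000, DF = 0.873841, PV = 24.467546
  t = 4.5000: CF_t = 28.000000, DF = 0.859234, PV = 24.058550
  t = 5.0000: CF_t = 28.000000, DF = 0.844871, PV = 23.656392
  t = 5.5000: CF_t = 28.000000, DF = 0.830748, PV = 23.260955
  t = 6.0000: CF_t = 28.000000, DF = 0.816862, PV = 22.872129
  t = 6.5000: CF_t = 28.000000, DF = 0.803207, PV = 22.489803
  t = 7.0000: CF_t = 1028.000000, DF = 0.789781, PV = 811.894826
Price P = sum_t PV_t = 1136.024085

Answer: Price = 1136.0241


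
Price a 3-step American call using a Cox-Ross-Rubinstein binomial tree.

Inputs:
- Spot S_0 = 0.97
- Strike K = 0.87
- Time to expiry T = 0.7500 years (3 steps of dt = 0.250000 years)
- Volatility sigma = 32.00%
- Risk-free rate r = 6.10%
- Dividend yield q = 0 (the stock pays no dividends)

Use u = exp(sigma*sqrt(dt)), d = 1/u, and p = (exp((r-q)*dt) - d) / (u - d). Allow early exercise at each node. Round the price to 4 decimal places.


dt = T/N = 0.250000
u = exp(sigma*sqrt(dt)) = 1.173511; d = 1/u = 0.852144
p = (exp((r-q)*dt) - d) / (u - d) = 0.507902
Discount per step: exp(-r*dt) = 0.984866
Stock lattice S(k, i) with i counting down-moves:
  k=0: S(0,0) = 0.9700
  k=1: S(1,0) = 1.1383; S(1,1) = 0.8266
  k=2: S(2,0) = 1.3358; S(2,1) = 0.9700; S(2,2) = 0.7044
  k=3: S(3,0) = 1.5676; S(3,1) = 1.1383; S(3,2) = 0.8266; S(3,3) = 0.6002
Terminal payoffs V(N, i) = max(S_T - K, 0):
  V(3,0) = 0.697592; V(3,1) = 0.268306; V(3,2) = 0.000000; V(3,3) = 0.000000
Backward induction: V(k, i) = exp(-r*dt) * [p * V(k+1, i) + (1-p) * V(k+1, i+1)]; then take max(V_cont, immediate exercise) for American.
  V(2,0) = exp(-r*dt) * [p*0.697592 + (1-p)*0.268306] = 0.478981; exercise = 0.465814; V(2,0) = max -> 0.478981
  V(2,1) = exp(-r*dt) * [p*0.268306 + (1-p)*0.000000] = 0.134211; exercise = 0.100000; V(2,1) = max -> 0.134211
  V(2,2) = exp(-r*dt) * [p*0.000000 + (1-p)*0.000000] = 0.000000; exercise = 0.000000; V(2,2) = max -> 0.000000
  V(1,0) = exp(-r*dt) * [p*0.478981 + (1-p)*0.134211] = 0.304639; exercise = 0.268306; V(1,0) = max -> 0.304639
  V(1,1) = exp(-r*dt) * [p*0.134211 + (1-p)*0.000000] = 0.067134; exercise = 0.000000; V(1,1) = max -> 0.067134
  V(0,0) = exp(-r*dt) * [p*0.304639 + (1-p)*0.067134] = 0.184922; exercise = 0.100000; V(0,0) = max -> 0.184922

Answer: Price = V(0,0) = 0.1849


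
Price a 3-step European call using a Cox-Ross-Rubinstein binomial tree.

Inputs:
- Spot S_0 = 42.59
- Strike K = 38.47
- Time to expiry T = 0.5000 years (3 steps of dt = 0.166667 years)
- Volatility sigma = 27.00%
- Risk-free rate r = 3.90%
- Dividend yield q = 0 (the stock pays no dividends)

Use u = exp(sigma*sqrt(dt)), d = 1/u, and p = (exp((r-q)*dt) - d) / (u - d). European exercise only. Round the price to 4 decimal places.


Answer: Price = V(0,0) = 5.9355

Derivation:
dt = T/N = 0.166667
u = exp(sigma*sqrt(dt)) = 1.116532; d = 1/u = 0.895631
p = (exp((r-q)*dt) - d) / (u - d) = 0.501992
Discount per step: exp(-r*dt) = 0.993521
Stock lattice S(k, i) with i counting down-moves:
  k=0: S(0,0) = 42.5900
  k=1: S(1,0) = 47.5531; S(1,1) = 38.1449
  k=2: S(2,0) = 53.0945; S(2,1) = 42.5900; S(2,2) = 34.1638
  k=3: S(3,0) = 59.2817; S(3,1) = 47.5531; S(3,2) = 38.1449; S(3,3) = 30.5981
Terminal payoffs V(N, i) = max(S_T - K, 0):
  V(3,0) = 20.811697; V(3,1) = 9.083078; V(3,2) = 0.000000; V(3,3) = 0.000000
Backward induction: V(k, i) = exp(-r*dt) * [p * V(k+1, i) + (1-p) * V(k+1, i+1)].
  V(2,0) = exp(-r*dt) * [p*20.811697 + (1-p)*9.083078] = 14.873756
  V(2,1) = exp(-r*dt) * [p*9.083078 + (1-p)*0.000000] = 4.530090
  V(2,2) = exp(-r*dt) * [p*0.000000 + (1-p)*0.000000] = 0.000000
  V(1,0) = exp(-r*dt) * [p*14.873756 + (1-p)*4.530090] = 9.659535
  V(1,1) = exp(-r*dt) * [p*4.530090 + (1-p)*0.000000] = 2.259335
  V(0,0) = exp(-r*dt) * [p*9.659535 + (1-p)*2.259335] = 5.935470


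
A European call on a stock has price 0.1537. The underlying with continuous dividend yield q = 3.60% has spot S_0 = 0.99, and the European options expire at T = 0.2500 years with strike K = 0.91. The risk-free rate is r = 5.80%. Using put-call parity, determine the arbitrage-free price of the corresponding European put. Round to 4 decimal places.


Put-call parity: C - P = S_0 * exp(-qT) - K * exp(-rT).
S_0 * exp(-qT) = 0.9900 * 0.99104038 = 0.98112997
K * exp(-rT) = 0.9100 * 0.98560462 = 0.89690020
P = C - S*exp(-qT) + K*exp(-rT)
P = 0.1537 - 0.98112997 + 0.89690020 = 0.0695

Answer: Put price = 0.0695


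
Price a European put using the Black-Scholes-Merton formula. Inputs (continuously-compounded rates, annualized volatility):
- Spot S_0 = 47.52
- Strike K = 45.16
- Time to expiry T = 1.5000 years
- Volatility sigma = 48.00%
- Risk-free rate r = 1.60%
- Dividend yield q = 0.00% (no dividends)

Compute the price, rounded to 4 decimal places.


d1 = (ln(S/K) + (r - q + 0.5*sigma^2) * T) / (sigma * sqrt(T)) = 0.42141249
d2 = d1 - sigma * sqrt(T) = -0.16646505
exp(-rT) = 0.97628571; exp(-qT) = 1.00000000
P = K * exp(-rT) * N(-d2) - S_0 * exp(-qT) * N(-d1)
N(-d1) = 0.33672695; N(-d2) = 0.56610451
P = 45.1600 * 0.97628571 * 0.56610451 - 47.5200 * 1.00000000 * 0.33672695 = 8.9578

Answer: Price = 8.9578


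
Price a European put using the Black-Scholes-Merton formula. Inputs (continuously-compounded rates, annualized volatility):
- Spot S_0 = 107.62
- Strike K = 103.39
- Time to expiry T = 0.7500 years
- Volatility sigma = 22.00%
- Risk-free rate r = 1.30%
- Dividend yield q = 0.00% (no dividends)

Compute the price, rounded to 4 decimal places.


d1 = (ln(S/K) + (r - q + 0.5*sigma^2) * T) / (sigma * sqrt(T)) = 0.35689830
d2 = d1 - sigma * sqrt(T) = 0.16637271
exp(-rT) = 0.99029738; exp(-qT) = 1.00000000
P = K * exp(-rT) * N(-d2) - S_0 * exp(-qT) * N(-d1)
N(-d1) = 0.36058397; N(-d2) = 0.43393182
P = 103.3900 * 0.99029738 * 0.43393182 - 107.6200 * 1.00000000 * 0.36058397 = 5.6229

Answer: Price = 5.6229


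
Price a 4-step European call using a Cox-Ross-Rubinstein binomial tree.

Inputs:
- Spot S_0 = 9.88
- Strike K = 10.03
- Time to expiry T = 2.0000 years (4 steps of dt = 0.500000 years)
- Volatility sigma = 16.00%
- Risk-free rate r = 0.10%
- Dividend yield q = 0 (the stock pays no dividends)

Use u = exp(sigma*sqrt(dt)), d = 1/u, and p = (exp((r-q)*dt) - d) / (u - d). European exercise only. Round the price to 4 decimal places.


Answer: Price = V(0,0) = 0.8045

Derivation:
dt = T/N = 0.500000
u = exp(sigma*sqrt(dt)) = 1.119785; d = 1/u = 0.893028
p = (exp((r-q)*dt) - d) / (u - d) = 0.473951
Discount per step: exp(-r*dt) = 0.999500
Stock lattice S(k, i) with i counting down-moves:
  k=0: S(0,0) = 9.8800
  k=1: S(1,0) = 11.0635; S(1,1) = 8.8231
  k=2: S(2,0) = 12.3887; S(2,1) = 9.8800; S(2,2) = 7.8793
  k=3: S(3,0) = 13.8727; S(3,1) = 11.0635; S(3,2) = 8.8231; S(3,3) = 7.0364
  k=4: S(4,0) = 15.5345; S(4,1) = 12.3887; S(4,2) = 9.8800; S(4,3) = 7.8793; S(4,4) = 6.2837
Terminal payoffs V(N, i) = max(S_T - K, 0):
  V(4,0) = 5.504461; V(4,1) = 2.358724; V(4,2) = 0.000000; V(4,3) = 0.000000; V(4,4) = 0.000000
Backward induction: V(k, i) = exp(-r*dt) * [p * V(k+1, i) + (1-p) * V(k+1, i+1)].
  V(3,0) = exp(-r*dt) * [p*5.504461 + (1-p)*2.358724] = 3.847726
  V(3,1) = exp(-r*dt) * [p*2.358724 + (1-p)*0.000000] = 1.117362
  V(3,2) = exp(-r*dt) * [p*0.000000 + (1-p)*0.000000] = 0.000000
  V(3,3) = exp(-r*dt) * [p*0.000000 + (1-p)*0.000000] = 0.000000
  V(2,0) = exp(-r*dt) * [p*3.847726 + (1-p)*1.117362] = 2.410216
  V(2,1) = exp(-r*dt) * [p*1.117362 + (1-p)*0.000000] = 0.529310
  V(2,2) = exp(-r*dt) * [p*0.000000 + (1-p)*0.000000] = 0.000000
  V(1,0) = exp(-r*dt) * [p*2.410216 + (1-p)*0.529310] = 1.420058
  V(1,1) = exp(-r*dt) * [p*0.529310 + (1-p)*0.000000] = 0.250742
  V(0,0) = exp(-r*dt) * [p*1.420058 + (1-p)*0.250742] = 0.804539


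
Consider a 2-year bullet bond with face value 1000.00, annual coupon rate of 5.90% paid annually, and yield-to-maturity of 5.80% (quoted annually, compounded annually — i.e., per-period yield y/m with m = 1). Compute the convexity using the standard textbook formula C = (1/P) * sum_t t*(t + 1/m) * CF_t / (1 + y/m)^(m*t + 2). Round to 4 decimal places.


Coupon per period c = face * coupon_rate / m = 59.000000
Periods per year m = 1; per-period yield y/m = 0.058000
Number of cashflows N = 2
Cashflows (t years, CF_t, discount factor 1/(1+y/m)^(m*t), PV):
  t = 1.0000: CF_t = 59.000000, DF = 0.945180, PV = 55.765595
  t = 2.0000: CF_t = 1059.000000, DF = 0.893364, PV = 946.072949
Price P = sum_t PV_t = 1001.838544
Convexity numerator sum_t t*(t + 1/m) * CF_t / (1+y/m)^(m*t + 2):
  t = 1.0000: term = 99.638001
  t = 2.0000: term = 5071.127615
Convexity = (1/P) * sum = 5170.765615 / 1001.838544 = 5.161276

Answer: Convexity = 5.1613


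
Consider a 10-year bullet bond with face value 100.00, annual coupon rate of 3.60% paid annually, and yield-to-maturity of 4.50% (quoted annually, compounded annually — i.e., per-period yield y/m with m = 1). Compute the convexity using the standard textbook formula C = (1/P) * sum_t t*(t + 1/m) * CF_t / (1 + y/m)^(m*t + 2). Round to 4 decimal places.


Answer: Convexity = 80.9884

Derivation:
Coupon per period c = face * coupon_rate / m = 3.600000
Periods per year m = 1; per-period yield y/m = 0.045000
Number of cashflows N = 10
Cashflows (t years, CF_t, discount factor 1/(1+y/m)^(m*t), PV):
  t = 1.0000: CF_t = 3.600000, DF = 0.956938, PV = 3.444976
  t = 2.0000: CF_t = 3.600000, DF = 0.915730, PV = 3.296628
  t = 3.0000: CF_t = 3.600000, DF = 0.876297, PV = 3.154668
  t = 4.0000: CF_t = 3.600000, DF = 0.838561, PV = 3.018821
  t = 5.0000: CF_t = 3.600000, DF = 0.802451, PV = 2.888824
  t = 6.0000: CF_t = 3.600000, DF = 0.767896, PV = 2.764425
  t = 7.0000: CF_t = 3.600000, DF = 0.734828, PV = 2.645382
  t = 8.0000: CF_t = 3.600000, DF = 0.703185, PV = 2.531466
  t = 9.0000: CF_t = 3.600000, DF = 0.672904, PV = 2.422456
  t = 10.0000: CF_t = 103.600000, DF = 0.643928, PV = 66.710908
Price P = sum_t PV_t = 92.878554
Convexity numerator sum_t t*(t + 1/m) * CF_t / (1+y/m)^(m*t + 2):
  t = 1.0000: term = 6.309336
  t = 2.0000: term = 18.112925
  t = 3.0000: term = 34.665885
  t = 4.0000: term = 55.288493
  t = 5.0000: term = 79.361473
  t = 6.0000: term = 106.321591
  t = 7.0000: term = 135.657533
  t = 8.0000: term = 166.906055
  t = 9.0000: term = 199.648391
  t = 10.0000: term = 6719.809404
Convexity = (1/P) * sum = 7522.081087 / 92.878554 = 80.988353


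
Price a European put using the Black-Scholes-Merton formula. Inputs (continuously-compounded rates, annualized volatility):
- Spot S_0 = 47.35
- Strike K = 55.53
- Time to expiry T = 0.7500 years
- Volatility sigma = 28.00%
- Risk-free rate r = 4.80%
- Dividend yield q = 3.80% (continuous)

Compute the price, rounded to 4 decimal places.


Answer: Price = 9.4846

Derivation:
d1 = (ln(S/K) + (r - q + 0.5*sigma^2) * T) / (sigma * sqrt(T)) = -0.50500249
d2 = d1 - sigma * sqrt(T) = -0.74748960
exp(-rT) = 0.96464029; exp(-qT) = 0.97190229
P = K * exp(-rT) * N(-d2) - S_0 * exp(-qT) * N(-d1)
N(-d1) = 0.69322146; N(-d2) = 0.77261596
P = 55.5300 * 0.96464029 * 0.77261596 - 47.3500 * 0.97190229 * 0.69322146 = 9.4846


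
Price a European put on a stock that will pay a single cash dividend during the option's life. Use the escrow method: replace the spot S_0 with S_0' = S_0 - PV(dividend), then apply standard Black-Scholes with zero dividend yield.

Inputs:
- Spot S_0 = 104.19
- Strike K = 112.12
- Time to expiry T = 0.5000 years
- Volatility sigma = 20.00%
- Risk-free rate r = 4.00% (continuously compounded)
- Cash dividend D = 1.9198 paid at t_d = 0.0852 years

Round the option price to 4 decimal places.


Answer: Price = 10.5467

Derivation:
PV(D) = D * exp(-r * t_d) = 1.9198 * 0.99659780 = 1.91326846
S_0' = S_0 - PV(D) = 104.1900 - 1.91326846 = 102.27673154
d1 = (ln(S_0'/K) + (r + sigma^2/2)*T) / (sigma*sqrt(T)) = -0.43761094
d2 = d1 - sigma*sqrt(T) = -0.57903229
exp(-rT) = 0.98019867
N(-d1) = 0.66916583; N(-d2) = 0.71871631
P = K * exp(-rT) * N(-d2) - S_0' * N(-d1) = 112.1200 * 0.98019867 * 0.71871631 - 102.27673154 * 0.66916583 = 10.5467


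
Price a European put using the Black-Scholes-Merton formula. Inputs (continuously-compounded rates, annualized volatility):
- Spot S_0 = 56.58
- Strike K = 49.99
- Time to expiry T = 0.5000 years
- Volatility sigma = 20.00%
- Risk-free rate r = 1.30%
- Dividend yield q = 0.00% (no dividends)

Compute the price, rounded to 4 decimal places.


d1 = (ln(S/K) + (r - q + 0.5*sigma^2) * T) / (sigma * sqrt(T)) = 0.99230119
d2 = d1 - sigma * sqrt(T) = 0.85087984
exp(-rT) = 0.99352108; exp(-qT) = 1.00000000
P = K * exp(-rT) * N(-d2) - S_0 * exp(-qT) * N(-d1)
N(-d1) = 0.16052531; N(-d2) = 0.19741805
P = 49.9900 * 0.99352108 * 0.19741805 - 56.5800 * 1.00000000 * 0.16052531 = 0.7225

Answer: Price = 0.7225


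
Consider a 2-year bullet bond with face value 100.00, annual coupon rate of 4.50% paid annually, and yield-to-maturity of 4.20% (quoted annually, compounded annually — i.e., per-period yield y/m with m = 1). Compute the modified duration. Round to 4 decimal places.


Answer: Modified duration = 1.8782

Derivation:
Coupon per period c = face * coupon_rate / m = 4.500000
Periods per year m = 1; per-period yield y/m = 0.042000
Number of cashflows N = 2
Cashflows (t years, CF_t, discount factor 1/(1+y/m)^(m*t), PV):
  t = 1.0000: CF_t = 4.500000, DF = 0.959693, PV = 4.318618
  t = 2.0000: CF_t = 104.500000, DF = 0.921010, PV = 96.245593
Price P = sum_t PV_t = 100.564211
First compute Macaulay numerator sum_t t * PV_t:
  t * PV_t at t = 1.0000: 4.318618
  t * PV_t at t = 2.0000: 192.491186
Macaulay duration D = 196.809804 / 100.564211 = 1.957056
Modified duration = D / (1 + y/m) = 1.957056 / (1 + 0.042000) = 1.878173


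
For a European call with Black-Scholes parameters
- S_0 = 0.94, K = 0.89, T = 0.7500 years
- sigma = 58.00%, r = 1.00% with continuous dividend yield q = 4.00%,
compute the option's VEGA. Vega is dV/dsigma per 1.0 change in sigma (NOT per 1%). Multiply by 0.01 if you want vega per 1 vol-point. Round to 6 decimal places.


d1 = 0.3151703607; d2 = -0.1871243735
phi(d1) = 0.3796123375; exp(-qT) = 0.9704455335; exp(-rT) = 0.9925280548
Vega = S * exp(-qT) * phi(d1) * sqrt(T) = 0.9400 * 0.9704455335 * 0.3796123375 * 0.8660254038 = 0.299896

Answer: Vega = 0.299896


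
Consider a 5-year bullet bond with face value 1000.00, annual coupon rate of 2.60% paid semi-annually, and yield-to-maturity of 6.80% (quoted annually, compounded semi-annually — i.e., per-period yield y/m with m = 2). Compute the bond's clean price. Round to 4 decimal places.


Coupon per period c = face * coupon_rate / m = 13.000000
Periods per year m = 2; per-period yield y/m = 0.034000
Number of cashflows N = 10
Cashflows (t years, CF_t, discount factor 1/(1+y/m)^(m*t), PV):
  t = 0.5000: CF_t = 13.000000, DF = 0.967118, PV = 12.572534
  t = 1.0000: CF_t = 13.000000, DF = 0.935317, PV = 12.159124
  t = 1.5000: CF_t = 13.000000, DF = 0.904562, PV = 11.759307
  t = 2.0000: CF_t = 13.000000, DF = 0.874818, PV = 11.372638
  t = 2.5000: CF_t = 13.000000, DF = 0.846052, PV = 10.998682
  t = 3.0000: CF_t = 13.000000, DF = 0.818233, PV = 10.637024
  t = 3.5000: CF_t = 13.000000, DF = 0.791327, PV = 10.287257
  t = 4.0000: CF_t = 13.000000, DF = 0.765307, PV = 9.948991
  t = 4.5000: CF_t = 13.000000, DF = 0.740142, PV = 9.621848
  t = 5.0000: CF_t = 1013.000000, DF = 0.715805, PV = 725.110273
Price P = sum_t PV_t = 824.467677

Answer: Price = 824.4677


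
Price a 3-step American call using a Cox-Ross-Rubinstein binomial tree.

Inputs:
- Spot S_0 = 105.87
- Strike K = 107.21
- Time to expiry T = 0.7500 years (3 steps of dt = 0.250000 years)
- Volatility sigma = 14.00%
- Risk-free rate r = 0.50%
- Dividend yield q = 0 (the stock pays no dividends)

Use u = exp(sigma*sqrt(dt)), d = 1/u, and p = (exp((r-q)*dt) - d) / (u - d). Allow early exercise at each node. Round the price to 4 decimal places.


Answer: Price = V(0,0) = 5.0928

Derivation:
dt = T/N = 0.250000
u = exp(sigma*sqrt(dt)) = 1.072508; d = 1/u = 0.932394
p = (exp((r-q)*dt) - d) / (u - d) = 0.491434
Discount per step: exp(-r*dt) = 0.998751
Stock lattice S(k, i) with i counting down-moves:
  k=0: S(0,0) = 105.8700
  k=1: S(1,0) = 113.5464; S(1,1) = 98.7125
  k=2: S(2,0) = 121.7795; S(2,1) = 105.8700; S(2,2) = 92.0390
  k=3: S(3,0) = 130.6095; S(3,1) = 113.5464; S(3,2) = 98.7125; S(3,3) = 85.8166
Terminal payoffs V(N, i) = max(S_T - K, 0):
  V(3,0) = 23.399496; V(3,1) = 6.336441; V(3,2) = 0.000000; V(3,3) = 0.000000
Backward induction: V(k, i) = exp(-r*dt) * [p * V(k+1, i) + (1-p) * V(k+1, i+1)]; then take max(V_cont, immediate exercise) for American.
  V(2,0) = exp(-r*dt) * [p*23.399496 + (1-p)*6.336441] = 14.703416; exercise = 14.569487; V(2,0) = max -> 14.703416
  V(2,1) = exp(-r*dt) * [p*6.336441 + (1-p)*0.000000] = 3.110053; exercise = 0.000000; V(2,1) = max -> 3.110053
  V(2,2) = exp(-r*dt) * [p*0.000000 + (1-p)*0.000000] = 0.000000; exercise = 0.000000; V(2,2) = max -> 0.000000
  V(1,0) = exp(-r*dt) * [p*14.703416 + (1-p)*3.110053] = 8.796423; exercise = 6.336441; V(1,0) = max -> 8.796423
  V(1,1) = exp(-r*dt) * [p*3.110053 + (1-p)*0.000000] = 1.526476; exercise = 0.000000; V(1,1) = max -> 1.526476
  V(0,0) = exp(-r*dt) * [p*8.796423 + (1-p)*1.526476] = 5.092805; exercise = 0.000000; V(0,0) = max -> 5.092805


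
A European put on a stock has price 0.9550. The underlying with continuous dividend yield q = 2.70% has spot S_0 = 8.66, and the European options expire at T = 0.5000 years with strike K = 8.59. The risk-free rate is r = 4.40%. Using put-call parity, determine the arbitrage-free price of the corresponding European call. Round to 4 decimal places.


Answer: Call price = 1.0958

Derivation:
Put-call parity: C - P = S_0 * exp(-qT) - K * exp(-rT).
S_0 * exp(-qT) = 8.6600 * 0.98659072 = 8.54387560
K * exp(-rT) = 8.5900 * 0.97824024 = 8.40308362
C = P + S*exp(-qT) - K*exp(-rT)
C = 0.9550 + 8.54387560 - 8.40308362 = 1.0958


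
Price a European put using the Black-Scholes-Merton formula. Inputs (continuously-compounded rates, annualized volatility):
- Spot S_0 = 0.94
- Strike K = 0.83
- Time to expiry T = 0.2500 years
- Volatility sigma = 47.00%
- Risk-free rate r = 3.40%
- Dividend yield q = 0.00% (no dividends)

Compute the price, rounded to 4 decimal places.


Answer: Price = 0.0367

Derivation:
d1 = (ln(S/K) + (r - q + 0.5*sigma^2) * T) / (sigma * sqrt(T)) = 0.68326244
d2 = d1 - sigma * sqrt(T) = 0.44826244
exp(-rT) = 0.99153602; exp(-qT) = 1.00000000
P = K * exp(-rT) * N(-d2) - S_0 * exp(-qT) * N(-d1)
N(-d1) = 0.24722051; N(-d2) = 0.32698190
P = 0.8300 * 0.99153602 * 0.32698190 - 0.9400 * 1.00000000 * 0.24722051 = 0.0367


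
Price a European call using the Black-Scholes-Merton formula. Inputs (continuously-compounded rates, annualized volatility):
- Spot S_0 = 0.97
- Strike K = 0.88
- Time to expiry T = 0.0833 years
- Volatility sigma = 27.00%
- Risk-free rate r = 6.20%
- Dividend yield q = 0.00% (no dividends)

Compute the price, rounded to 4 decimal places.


d1 = (ln(S/K) + (r - q + 0.5*sigma^2) * T) / (sigma * sqrt(T)) = 1.35479950
d2 = d1 - sigma * sqrt(T) = 1.27687280
exp(-rT) = 0.99484871; exp(-qT) = 1.00000000
C = S_0 * exp(-qT) * N(d1) - K * exp(-rT) * N(d2)
N(d1) = 0.91225928; N(d2) = 0.89917642
C = 0.9700 * 1.00000000 * 0.91225928 - 0.8800 * 0.99484871 * 0.89917642 = 0.0977

Answer: Price = 0.0977


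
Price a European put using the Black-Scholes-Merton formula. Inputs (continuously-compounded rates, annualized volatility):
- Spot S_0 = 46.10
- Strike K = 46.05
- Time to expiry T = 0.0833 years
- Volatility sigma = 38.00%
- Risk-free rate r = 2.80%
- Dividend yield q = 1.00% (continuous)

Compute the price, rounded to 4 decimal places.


Answer: Price = 1.9529

Derivation:
d1 = (ln(S/K) + (r - q + 0.5*sigma^2) * T) / (sigma * sqrt(T)) = 0.07840326
d2 = d1 - sigma * sqrt(T) = -0.03127135
exp(-rT) = 0.99767032; exp(-qT) = 0.99916735
P = K * exp(-rT) * N(-d2) - S_0 * exp(-qT) * N(-d1)
N(-d1) = 0.46875364; N(-d2) = 0.51247343
P = 46.0500 * 0.99767032 * 0.51247343 - 46.1000 * 0.99916735 * 0.46875364 = 1.9529


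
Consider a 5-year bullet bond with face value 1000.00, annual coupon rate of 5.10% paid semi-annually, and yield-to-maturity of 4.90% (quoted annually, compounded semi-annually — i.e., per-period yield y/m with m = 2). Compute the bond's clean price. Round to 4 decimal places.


Coupon per period c = face * coupon_rate / m = 25.500000
Periods per year m = 2; per-period yield y/m = 0.024500
Number of cashflows N = 10
Cashflows (t years, CF_t, discount factor 1/(1+y/m)^(m*t), PV):
  t = 0.5000: CF_t = 25.500000, DF = 0.976086, PV = 24.890190
  t = 1.0000: CF_t = 25.500000, DF = 0.952744, PV = 24.294964
  t = 1.5000: CF_t = 25.500000, DF = 0.929960, PV = 23.713971
  t = 2.0000: CF_t = 25.500000, DF = 0.907721, PV = 23.146873
  t = 2.5000: CF_t = 25.500000, DF = 0.886013, PV = 22.593336
  t = 3.0000: CF_t = 25.500000, DF = 0.864825, PV = 22.053037
  t = 3.5000: CF_t = 25.500000, DF = 0.844143, PV = 21.525658
  t = 4.0000: CF_t = 25.500000, DF = 0.823957, PV = 21.010891
  t = 4.5000: CF_t = 25.500000, DF = 0.804252, PV = 20.508435
  t = 5.0000: CF_t = 1025.500000, DF = 0.785019, PV = 805.037363
Price P = sum_t PV_t = 1008.774720

Answer: Price = 1008.7747


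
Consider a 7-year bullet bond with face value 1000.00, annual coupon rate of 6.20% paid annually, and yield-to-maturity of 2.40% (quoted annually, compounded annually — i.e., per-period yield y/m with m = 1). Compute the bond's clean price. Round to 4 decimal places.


Coupon per period c = face * coupon_rate / m = 62.000000
Periods per year m = 1; per-period yield y/m = 0.024000
Number of cashflows N = 7
Cashflows (t years, CF_t, discount factor 1/(1+y/m)^(m*t), PV):
  t = 1.0000: CF_t = 62.000000, DF = 0.976562, PV = 60.546875
  t = 2.0000: CF_t = 62.000000, DF = 0.953674, PV = 59.127808
  t = 3.0000: CF_t = 62.000000, DF = 0.931323, PV = 57.742000
  t = 4.0000: CF_t = 62.000000, DF = 0.909495, PV = 56.388672
  t = 5.0000: CF_t = 62.000000, DF = 0.888178, PV = 55.067062
  t = 6.0000: CF_t = 62.000000, DF = 0.867362, PV = 53.776428
  t = 7.0000: CF_t = 1062.000000, DF = 0.847033, PV = 899.548990
Price P = sum_t PV_t = 1242.197834

Answer: Price = 1242.1978


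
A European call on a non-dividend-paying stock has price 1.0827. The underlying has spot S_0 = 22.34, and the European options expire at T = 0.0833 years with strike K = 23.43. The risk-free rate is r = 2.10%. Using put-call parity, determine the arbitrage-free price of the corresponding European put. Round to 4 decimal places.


Put-call parity: C - P = S_0 * exp(-qT) - K * exp(-rT).
S_0 * exp(-qT) = 22.3400 * 1.00000000 = 22.34000000
K * exp(-rT) = 23.4300 * 0.99825223 = 23.38904973
P = C - S*exp(-qT) + K*exp(-rT)
P = 1.0827 - 22.34000000 + 23.38904973 = 2.1317

Answer: Put price = 2.1317


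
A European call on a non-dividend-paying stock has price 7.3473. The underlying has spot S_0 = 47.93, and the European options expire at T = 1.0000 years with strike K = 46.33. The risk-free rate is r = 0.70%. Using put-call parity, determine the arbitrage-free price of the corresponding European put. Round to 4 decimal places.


Put-call parity: C - P = S_0 * exp(-qT) - K * exp(-rT).
S_0 * exp(-qT) = 47.9300 * 1.00000000 = 47.93000000
K * exp(-rT) = 46.3300 * 0.99302444 = 46.00682244
P = C - S*exp(-qT) + K*exp(-rT)
P = 7.3473 - 47.93000000 + 46.00682244 = 5.4241

Answer: Put price = 5.4241


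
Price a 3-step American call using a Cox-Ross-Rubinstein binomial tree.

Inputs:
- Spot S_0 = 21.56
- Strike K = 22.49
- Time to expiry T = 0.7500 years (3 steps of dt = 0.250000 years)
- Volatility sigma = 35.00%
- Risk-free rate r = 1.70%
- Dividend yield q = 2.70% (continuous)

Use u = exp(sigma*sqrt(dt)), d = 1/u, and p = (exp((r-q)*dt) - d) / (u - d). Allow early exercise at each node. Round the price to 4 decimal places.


Answer: Price = V(0,0) = 2.3230

Derivation:
dt = T/N = 0.250000
u = exp(sigma*sqrt(dt)) = 1.191246; d = 1/u = 0.839457
p = (exp((r-q)*dt) - d) / (u - d) = 0.449264
Discount per step: exp(-r*dt) = 0.995759
Stock lattice S(k, i) with i counting down-moves:
  k=0: S(0,0) = 21.5600
  k=1: S(1,0) = 25.6833; S(1,1) = 18.0987
  k=2: S(2,0) = 30.5951; S(2,1) = 21.5600; S(2,2) = 15.1931
  k=3: S(3,0) = 36.4463; S(3,1) = 25.6833; S(3,2) = 18.0987; S(3,3) = 12.7539
Terminal payoffs V(N, i) = max(S_T - K, 0):
  V(3,0) = 13.956293; V(3,1) = 3.193268; V(3,2) = 0.000000; V(3,3) = 0.000000
Backward induction: V(k, i) = exp(-r*dt) * [p * V(k+1, i) + (1-p) * V(k+1, i+1)]; then take max(V_cont, immediate exercise) for American.
  V(2,0) = exp(-r*dt) * [p*13.956293 + (1-p)*3.193268] = 7.994655; exercise = 8.105096; V(2,0) = max -> 8.105096
  V(2,1) = exp(-r*dt) * [p*3.193268 + (1-p)*0.000000] = 1.428535; exercise = 0.000000; V(2,1) = max -> 1.428535
  V(2,2) = exp(-r*dt) * [p*0.000000 + (1-p)*0.000000] = 0.000000; exercise = 0.000000; V(2,2) = max -> 0.000000
  V(1,0) = exp(-r*dt) * [p*8.105096 + (1-p)*1.428535] = 4.409292; exercise = 3.193268; V(1,0) = max -> 4.409292
  V(1,1) = exp(-r*dt) * [p*1.428535 + (1-p)*0.000000] = 0.639067; exercise = 0.000000; V(1,1) = max -> 0.639067
  V(0,0) = exp(-r*dt) * [p*4.409292 + (1-p)*0.639067] = 2.322998; exercise = 0.000000; V(0,0) = max -> 2.322998


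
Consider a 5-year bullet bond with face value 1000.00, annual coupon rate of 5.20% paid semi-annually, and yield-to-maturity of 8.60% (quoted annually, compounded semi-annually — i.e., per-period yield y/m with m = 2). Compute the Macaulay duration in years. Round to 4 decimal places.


Answer: Macaulay duration = 4.4174 years

Derivation:
Coupon per period c = face * coupon_rate / m = 26.000000
Periods per year m = 2; per-period yield y/m = 0.043000
Number of cashflows N = 10
Cashflows (t years, CF_t, discount factor 1/(1+y/m)^(m*t), PV):
  t = 0.5000: CF_t = 26.000000, DF = 0.958773, PV = 24.928092
  t = 1.0000: CF_t = 26.000000, DF = 0.919245, PV = 23.900376
  t = 1.5000: CF_t = 26.000000, DF = 0.881347, PV = 22.915030
  t = 2.0000: CF_t = 26.000000, DF = 0.845012, PV = 21.970306
  t = 2.5000: CF_t = 26.000000, DF = 0.810174, PV = 21.064532
  t = 3.0000: CF_t = 26.000000, DF = 0.776773, PV = 20.196099
  t = 3.5000: CF_t = 26.000000, DF = 0.744749, PV = 19.363470
  t = 4.0000: CF_t = 26.000000, DF = 0.714045, PV = 18.565168
  t = 4.5000: CF_t = 26.000000, DF = 0.684607, PV = 17.799777
  t = 5.0000: CF_t = 1026.000000, DF = 0.656382, PV = 673.448324
Price P = sum_t PV_t = 864.151174
Macaulay numerator sum_t t * PV_t:
  t * PV_t at t = 0.5000: 12.464046
  t * PV_t at t = 1.0000: 23.900376
  t * PV_t at t = 1.5000: 34.372544
  t * PV_t at t = 2.0000: 43.940613
  t * PV_t at t = 2.5000: 52.661329
  t * PV_t at t = 3.0000: 60.588298
  t * PV_t at t = 3.5000: 67.772145
  t * PV_t at t = 4.0000: 74.260671
  t * PV_t at t = 4.5000: 80.098998
  t * PV_t at t = 5.0000: 3367.241621
Macaulay duration D = (sum_t t * PV_t) / P = 3817.300642 / 864.151174 = 4.417399


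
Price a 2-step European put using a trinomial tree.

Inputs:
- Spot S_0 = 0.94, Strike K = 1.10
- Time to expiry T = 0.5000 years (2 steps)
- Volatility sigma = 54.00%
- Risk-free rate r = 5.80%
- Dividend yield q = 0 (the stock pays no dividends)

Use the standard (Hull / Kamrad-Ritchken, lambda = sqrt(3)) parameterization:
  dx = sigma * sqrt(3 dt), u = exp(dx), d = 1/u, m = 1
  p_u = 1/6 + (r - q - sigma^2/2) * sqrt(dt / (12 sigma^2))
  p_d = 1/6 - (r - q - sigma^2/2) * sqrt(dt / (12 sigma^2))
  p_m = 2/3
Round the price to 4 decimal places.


dt = T/N = 0.250000; dx = sigma*sqrt(3*dt) = 0.467654
u = exp(dx) = 1.596245; d = 1/u = 0.626470
p_u = 0.143198, p_m = 0.666667, p_d = 0.190135
Discount per step: exp(-r*dt) = 0.985605
Stock lattice S(k, j) with j the centered position index:
  k=0: S(0,+0) = 0.9400
  k=1: S(1,-1) = 0.5889; S(1,+0) = 0.9400; S(1,+1) = 1.5005
  k=2: S(2,-2) = 0.3689; S(2,-1) = 0.5889; S(2,+0) = 0.9400; S(2,+1) = 1.5005; S(2,+2) = 2.3951
Terminal payoffs V(N, j) = max(K - S_T, 0):
  V(2,-2) = 0.731083; V(2,-1) = 0.511118; V(2,+0) = 0.160000; V(2,+1) = 0.000000; V(2,+2) = 0.000000
Backward induction: V(k, j) = exp(-r*dt) * [p_u * V(k+1, j+1) + p_m * V(k+1, j) + p_d * V(k+1, j-1)]
  V(1,-1) = exp(-r*dt) * [p_u*0.160000 + p_m*0.511118 + p_d*0.731083] = 0.495425
  V(1,+0) = exp(-r*dt) * [p_u*0.000000 + p_m*0.160000 + p_d*0.511118] = 0.200914
  V(1,+1) = exp(-r*dt) * [p_u*0.000000 + p_m*0.000000 + p_d*0.160000] = 0.029984
  V(0,+0) = exp(-r*dt) * [p_u*0.029984 + p_m*0.200914 + p_d*0.495425] = 0.229088

Answer: Price = V(0,0) = 0.2291


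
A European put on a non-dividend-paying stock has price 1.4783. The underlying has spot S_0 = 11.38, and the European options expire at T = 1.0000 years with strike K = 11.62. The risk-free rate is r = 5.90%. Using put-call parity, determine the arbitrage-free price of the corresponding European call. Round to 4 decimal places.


Answer: Call price = 1.9040

Derivation:
Put-call parity: C - P = S_0 * exp(-qT) - K * exp(-rT).
S_0 * exp(-qT) = 11.3800 * 1.00000000 = 11.38000000
K * exp(-rT) = 11.6200 * 0.94270677 = 10.95425266
C = P + S*exp(-qT) - K*exp(-rT)
C = 1.4783 + 11.38000000 - 10.95425266 = 1.9040


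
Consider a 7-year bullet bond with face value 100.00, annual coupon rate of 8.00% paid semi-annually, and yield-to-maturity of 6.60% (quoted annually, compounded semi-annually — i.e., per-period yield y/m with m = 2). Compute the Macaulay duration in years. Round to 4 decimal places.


Coupon per period c = face * coupon_rate / m = 4.000000
Periods per year m = 2; per-period yield y/m = 0.033000
Number of cashflows N = 14
Cashflows (t years, CF_t, discount factor 1/(1+y/m)^(m*t), PV):
  t = 0.5000: CF_t = 4.000000, DF = 0.968054, PV = 3.872217
  t = 1.0000: CF_t = 4.000000, DF = 0.937129, PV = 3.748516
  t = 1.5000: CF_t = 4.000000, DF = 0.907192, PV = 3.628767
  t = 2.0000: CF_t = 4.000000, DF = 0.878211, PV = 3.512843
  t = 2.5000: CF_t = 4.000000, DF = 0.850156, PV = 3.400622
  t = 3.0000: CF_t = 4.000000, DF = 0.822997, PV = 3.291987
  t = 3.5000: CF_t = 4.000000, DF = 0.796705, PV = 3.186822
  t = 4.0000: CF_t = 4.000000, DF = 0.771254, PV = 3.085016
  t = 4.5000: CF_t = 4.000000, DF = 0.746616, PV = 2.986463
  t = 5.0000: CF_t = 4.000000, DF = 0.722764, PV = 2.891058
  t = 5.5000: CF_t = 4.000000, DF = 0.699675, PV = 2.798701
  t = 6.0000: CF_t = 4.000000, DF = 0.677323, PV = 2.709294
  t = 6.5000: CF_t = 4.000000, DF = 0.655686, PV = 2.622743
  t = 7.0000: CF_t = 104.000000, DF = 0.634739, PV = 66.012904
Price P = sum_t PV_t = 107.747951
Macaulay numerator sum_t t * PV_t:
  t * PV_t at t = 0.5000: 1.936108
  t * PV_t at t = 1.0000: 3.748516
  t * PV_t at t = 1.5000: 5.443150
  t * PV_t at t = 2.0000: 7.025685
  t * PV_t at t = 2.5000: 8.501555
  t * PV_t at t = 3.0000: 9.875960
  t * PV_t at t = 3.5000: 11.153875
  t * PV_t at t = 4.0000: 12.340064
  t * PV_t at t = 4.5000: 13.439082
  t * PV_t at t = 5.0000: 14.455289
  t * PV_t at t = 5.5000: 15.392854
  t * PV_t at t = 6.0000: 16.255764
  t * PV_t at t = 6.5000: 17.047832
  t * PV_t at t = 7.0000: 462.090328
Macaulay duration D = (sum_t t * PV_t) / P = 598.706063 / 107.747951 = 5.556542

Answer: Macaulay duration = 5.5565 years


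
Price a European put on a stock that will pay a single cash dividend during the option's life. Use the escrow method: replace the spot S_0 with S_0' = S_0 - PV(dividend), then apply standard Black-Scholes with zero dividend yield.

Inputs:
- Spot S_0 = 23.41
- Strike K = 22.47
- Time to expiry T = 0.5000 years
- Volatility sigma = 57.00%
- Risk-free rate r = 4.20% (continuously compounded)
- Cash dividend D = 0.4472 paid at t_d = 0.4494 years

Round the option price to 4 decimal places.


PV(D) = D * exp(-r * t_d) = 0.4472 * 0.98130221 = 0.43883835
S_0' = S_0 - PV(D) = 23.4100 - 0.43883835 = 22.97116165
d1 = (ln(S_0'/K) + (r + sigma^2/2)*T) / (sigma*sqrt(T)) = 0.30835687
d2 = d1 - sigma*sqrt(T) = -0.09469400
exp(-rT) = 0.97921896
N(-d1) = 0.37890540; N(-d2) = 0.53772106
P = K * exp(-rT) * N(-d2) - S_0' * N(-d1) = 22.4700 * 0.97921896 * 0.53772106 - 22.97116165 * 0.37890540 = 3.1276

Answer: Price = 3.1276


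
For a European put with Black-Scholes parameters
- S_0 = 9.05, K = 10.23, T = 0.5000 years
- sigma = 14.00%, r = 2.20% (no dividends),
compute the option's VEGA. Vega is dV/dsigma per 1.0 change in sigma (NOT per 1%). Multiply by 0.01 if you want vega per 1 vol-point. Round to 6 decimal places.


Answer: Vega = 1.428790

Derivation:
d1 = -1.0774269085; d2 = -1.1764218579
phi(d1) = 0.2232723606; exp(-qT) = 1.0000000000; exp(-rT) = 0.9890602788
Vega = S * exp(-qT) * phi(d1) * sqrt(T) = 9.0500 * 1.0000000000 * 0.2232723606 * 0.7071067812 = 1.428790


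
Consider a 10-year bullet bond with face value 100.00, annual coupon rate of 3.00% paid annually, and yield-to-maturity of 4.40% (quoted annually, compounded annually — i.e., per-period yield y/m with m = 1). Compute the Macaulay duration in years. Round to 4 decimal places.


Coupon per period c = face * coupon_rate / m = 3.000000
Periods per year m = 1; per-period yield y/m = 0.044000
Number of cashflows N = 10
Cashflows (t years, CF_t, discount factor 1/(1+y/m)^(m*t), PV):
  t = 1.0000: CF_t = 3.000000, DF = 0.957854, PV = 2.873563
  t = 2.0000: CF_t = 3.000000, DF = 0.917485, PV = 2.752455
  t = 3.0000: CF_t = 3.000000, DF = 0.878817, PV = 2.636451
  t = 4.0000: CF_t = 3.000000, DF = 0.841779, PV = 2.525337
  t = 5.0000: CF_t = 3.000000, DF = 0.806302, PV = 2.418905
  t = 6.0000: CF_t = 3.000000, DF = 0.772320, PV = 2.316959
  t = 7.0000: CF_t = 3.000000, DF = 0.739770, PV = 2.219309
  t = 8.0000: CF_t = 3.000000, DF = 0.708592, PV = 2.125775
  t = 9.0000: CF_t = 3.000000, DF = 0.678728, PV = 2.036183
  t = 10.0000: CF_t = 103.000000, DF = 0.650122, PV = 66.962589
Price P = sum_t PV_t = 88.867525
Macaulay numerator sum_t t * PV_t:
  t * PV_t at t = 1.0000: 2.873563
  t * PV_t at t = 2.0000: 5.504910
  t * PV_t at t = 3.0000: 7.909354
  t * PV_t at t = 4.0000: 10.101346
  t * PV_t at t = 5.0000: 12.094524
  t * PV_t at t = 6.0000: 13.901751
  t * PV_t at t = 7.0000: 15.535163
  t * PV_t at t = 8.0000: 17.006199
  t * PV_t at t = 9.0000: 18.325645
  t * PV_t at t = 10.0000: 669.625892
Macaulay duration D = (sum_t t * PV_t) / P = 772.878347 / 88.867525 = 8.696972

Answer: Macaulay duration = 8.6970 years


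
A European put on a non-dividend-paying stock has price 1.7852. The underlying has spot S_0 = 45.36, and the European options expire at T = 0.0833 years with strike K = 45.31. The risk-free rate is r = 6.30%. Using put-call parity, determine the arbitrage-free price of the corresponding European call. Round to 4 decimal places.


Answer: Call price = 2.0724

Derivation:
Put-call parity: C - P = S_0 * exp(-qT) - K * exp(-rT).
S_0 * exp(-qT) = 45.3600 * 1.00000000 = 45.36000000
K * exp(-rT) = 45.3100 * 0.99476585 = 45.07284049
C = P + S*exp(-qT) - K*exp(-rT)
C = 1.7852 + 45.36000000 - 45.07284049 = 2.0724


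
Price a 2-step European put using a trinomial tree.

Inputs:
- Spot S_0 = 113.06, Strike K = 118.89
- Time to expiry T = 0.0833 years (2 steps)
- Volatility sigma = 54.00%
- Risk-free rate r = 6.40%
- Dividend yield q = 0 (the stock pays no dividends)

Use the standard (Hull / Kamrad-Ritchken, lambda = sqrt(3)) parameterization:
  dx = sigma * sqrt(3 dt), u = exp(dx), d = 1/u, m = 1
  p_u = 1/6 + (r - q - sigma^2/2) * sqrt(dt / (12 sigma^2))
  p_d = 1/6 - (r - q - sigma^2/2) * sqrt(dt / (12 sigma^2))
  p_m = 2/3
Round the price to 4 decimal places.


dt = T/N = 0.041650; dx = sigma*sqrt(3*dt) = 0.190881
u = exp(dx) = 1.210315; d = 1/u = 0.826231
p_u = 0.157742, p_m = 0.666667, p_d = 0.175591
Discount per step: exp(-r*dt) = 0.997338
Stock lattice S(k, j) with j the centered position index:
  k=0: S(0,+0) = 113.0600
  k=1: S(1,-1) = 93.4137; S(1,+0) = 113.0600; S(1,+1) = 136.8382
  k=2: S(2,-2) = 77.1813; S(2,-1) = 93.4137; S(2,+0) = 113.0600; S(2,+1) = 136.8382; S(2,+2) = 165.6173
Terminal payoffs V(N, j) = max(K - S_T, 0):
  V(2,-2) = 41.708687; V(2,-1) = 25.476301; V(2,+0) = 5.830000; V(2,+1) = 0.000000; V(2,+2) = 0.000000
Backward induction: V(k, j) = exp(-r*dt) * [p_u * V(k+1, j+1) + p_m * V(k+1, j) + p_d * V(k+1, j-1)]
  V(1,-1) = exp(-r*dt) * [p_u*5.830000 + p_m*25.476301 + p_d*41.708687] = 25.160352
  V(1,+0) = exp(-r*dt) * [p_u*0.000000 + p_m*5.830000 + p_d*25.476301] = 8.337821
  V(1,+1) = exp(-r*dt) * [p_u*0.000000 + p_m*0.000000 + p_d*5.830000] = 1.020970
  V(0,+0) = exp(-r*dt) * [p_u*1.020970 + p_m*8.337821 + p_d*25.160352] = 10.110543

Answer: Price = V(0,0) = 10.1105


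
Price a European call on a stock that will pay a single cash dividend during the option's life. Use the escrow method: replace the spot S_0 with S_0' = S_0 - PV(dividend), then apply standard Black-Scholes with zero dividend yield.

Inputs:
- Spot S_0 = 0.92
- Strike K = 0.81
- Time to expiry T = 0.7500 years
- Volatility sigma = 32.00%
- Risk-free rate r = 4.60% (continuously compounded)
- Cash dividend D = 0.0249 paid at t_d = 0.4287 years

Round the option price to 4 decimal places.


PV(D) = D * exp(-r * t_d) = 0.0249 * 0.98047297 = 0.02441378
S_0' = S_0 - PV(D) = 0.9200 - 0.02441378 = 0.89558622
d1 = (ln(S_0'/K) + (r + sigma^2/2)*T) / (sigma*sqrt(T)) = 0.62550220
d2 = d1 - sigma*sqrt(T) = 0.34837407
exp(-rT) = 0.96608834
N(d1) = 0.73417925; N(d2) = 0.63622036
C = S_0' * N(d1) - K * exp(-rT) * N(d2) = 0.89558622 * 0.73417925 - 0.8100 * 0.96608834 * 0.63622036 = 0.1597

Answer: Price = 0.1597


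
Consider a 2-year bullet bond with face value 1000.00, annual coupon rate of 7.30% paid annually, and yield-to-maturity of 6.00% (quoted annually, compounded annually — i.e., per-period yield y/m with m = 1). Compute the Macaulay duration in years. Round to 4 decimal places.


Answer: Macaulay duration = 1.9327 years

Derivation:
Coupon per period c = face * coupon_rate / m = 73.000000
Periods per year m = 1; per-period yield y/m = 0.060000
Number of cashflows N = 2
Cashflows (t years, CF_t, discount factor 1/(1+y/m)^(m*t), PV):
  t = 1.0000: CF_t = 73.000000, DF = 0.943396, PV = 68.867925
  t = 2.0000: CF_t = 1073.000000, DF = 0.889996, PV = 954.966180
Price P = sum_t PV_t = 1023.834105
Macaulay numerator sum_t t * PV_t:
  t * PV_t at t = 1.0000: 68.867925
  t * PV_t at t = 2.0000: 1909.932360
Macaulay duration D = (sum_t t * PV_t) / P = 1978.800285 / 1023.834105 = 1.932735


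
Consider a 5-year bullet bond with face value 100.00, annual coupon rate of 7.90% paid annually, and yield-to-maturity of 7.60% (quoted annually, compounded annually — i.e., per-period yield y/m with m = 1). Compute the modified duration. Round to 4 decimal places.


Answer: Modified duration = 4.0186

Derivation:
Coupon per period c = face * coupon_rate / m = 7.900000
Periods per year m = 1; per-period yield y/m = 0.076000
Number of cashflows N = 5
Cashflows (t years, CF_t, discount factor 1/(1+y/m)^(m*t), PV):
  t = 1.0000: CF_t = 7.900000, DF = 0.929368, PV = 7.342007
  t = 2.0000: CF_t = 7.900000, DF = 0.863725, PV = 6.823427
  t = 3.0000: CF_t = 7.900000, DF = 0.802718, PV = 6.341475
  t = 4.0000: CF_t = 7.900000, DF = 0.746021, PV = 5.893564
  t = 5.0000: CF_t = 107.900000, DF = 0.693328, PV = 74.810075
Price P = sum_t PV_t = 101.210548
First compute Macaulay numerator sum_t t * PV_t:
  t * PV_t at t = 1.0000: 7.342007
  t * PV_t at t = 2.0000: 13.646854
  t * PV_t at t = 3.0000: 19.024425
  t * PV_t at t = 4.0000: 23.574256
  t * PV_t at t = 5.0000: 374.050373
Macaulay duration D = 437.637915 / 101.210548 = 4.324035
Modified duration = D / (1 + y/m) = 4.324035 / (1 + 0.076000) = 4.018620
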